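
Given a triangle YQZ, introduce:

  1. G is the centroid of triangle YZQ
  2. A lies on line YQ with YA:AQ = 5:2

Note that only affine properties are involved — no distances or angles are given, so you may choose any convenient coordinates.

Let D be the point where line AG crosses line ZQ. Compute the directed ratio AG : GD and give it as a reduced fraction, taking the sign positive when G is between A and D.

AG:GD = -1/7

Work in coordinates with Y = (0, 0), Q = (1, 0), Z = (0, 1).
1. G is the centroid of triangle YZQ ⇒ G = (1/3, 1/3)
2. A lies on line YQ with YA:AQ = 5:2 ⇒ A = (5/7, 0)
line AG meets ZQ at D = (3, -2)
G = A + t·(D−A) with t = -1/6, so AG:GD = -1/6:7/6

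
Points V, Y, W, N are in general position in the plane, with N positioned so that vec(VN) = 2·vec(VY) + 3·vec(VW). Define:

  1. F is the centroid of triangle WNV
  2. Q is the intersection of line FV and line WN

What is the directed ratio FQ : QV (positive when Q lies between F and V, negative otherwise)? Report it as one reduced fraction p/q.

Assign V = (0, 0), Y = (1, 0), W = (0, 1), N = (2, 3) — the answer is frame-independent, so this choice is without loss of generality.
1. F is the centroid of triangle WNV ⇒ F = (2/3, 4/3)
2. Q is the intersection of line FV and line WN ⇒ Q = (1, 2)
Q = F + t·(V−F) with t = -1/2, so FQ:QV = t:(1−t) = -1/2:3/2

FQ:QV = -1/3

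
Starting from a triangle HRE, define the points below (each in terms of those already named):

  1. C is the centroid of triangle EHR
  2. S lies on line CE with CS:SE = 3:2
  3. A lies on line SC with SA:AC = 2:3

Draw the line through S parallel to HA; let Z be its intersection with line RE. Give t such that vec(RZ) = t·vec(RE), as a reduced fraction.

t = 49/59

Set H = (0, 0), R = (1, 0), E = (0, 1); any affine frame gives the same invariant.
1. C is the centroid of triangle EHR ⇒ C = (1/3, 1/3)
2. S lies on line CE with CS:SE = 3:2 ⇒ S = (2/15, 11/15)
3. A lies on line SC with SA:AC = 2:3 ⇒ A = (16/75, 43/75)
through S parallel to HA: direction (16/75, 43/75); meets RE at Z = (10/59, 49/59)
Z = R + t·(E−R) with t = 49/59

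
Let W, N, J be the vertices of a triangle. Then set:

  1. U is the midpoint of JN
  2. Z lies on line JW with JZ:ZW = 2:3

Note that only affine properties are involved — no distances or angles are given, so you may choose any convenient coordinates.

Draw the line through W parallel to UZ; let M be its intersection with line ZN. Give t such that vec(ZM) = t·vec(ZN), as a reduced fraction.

t = 3/2

Assign W = (0, 0), N = (1, 0), J = (0, 1) — the answer is frame-independent, so this choice is without loss of generality.
1. U is the midpoint of JN ⇒ U = (1/2, 1/2)
2. Z lies on line JW with JZ:ZW = 2:3 ⇒ Z = (0, 3/5)
through W parallel to UZ: direction (-1/2, 1/10); meets ZN at M = (3/2, -3/10)
M = Z + t·(N−Z) with t = 3/2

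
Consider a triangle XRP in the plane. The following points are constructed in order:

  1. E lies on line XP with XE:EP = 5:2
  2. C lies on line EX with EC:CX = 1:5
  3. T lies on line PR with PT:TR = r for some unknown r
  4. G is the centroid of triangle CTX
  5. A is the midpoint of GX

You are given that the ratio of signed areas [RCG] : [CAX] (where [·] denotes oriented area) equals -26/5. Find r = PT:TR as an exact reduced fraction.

Work in coordinates with X = (0, 0), R = (1, 0), P = (0, 1).
1. E lies on line XP with XE:EP = 5:2 ⇒ E = (0, 5/7)
2. C lies on line EX with EC:CX = 1:5 ⇒ C = (0, 25/42)
3. With PT:TR = r, write λ = r/(r+1) so T = P + λ·(R−P); T is affine-linear in λ
4. G is the centroid of triangle CTX ⇒ G is an affine combination of earlier points and hence also affine-linear in λ
5. A is the midpoint of GX ⇒ A is an affine combination of earlier points and hence also affine-linear in λ
Every point depending on T is an affine combination of T and λ-independent points, so each such coordinate is linear in λ; the λ² term in each signed area is a multiple of (R−P)×(R−P) = 0, so 2·[RCG] and 2·[CAX] are each linear in λ. Evaluating at λ=0 and λ=1:
  2·[RCG] = 17/126·λ + 4/63,   2·[CAX] = -25/252·λ
So [RCG]:[CAX] = (17/126·λ + 4/63) / (-25/252·λ). Setting this equal to -26/5:
  17/126·λ + 4/63 = -26/5·(-25/252·λ)  ⇒  λ = 1/6
Then r = λ/(1−λ) = (1/6)/(5/6) = 1/5. Check: with r = 1/5, T = (1/6, 5/6) and [RCG]:[CAX] = -26/5 as required.

r = 1/5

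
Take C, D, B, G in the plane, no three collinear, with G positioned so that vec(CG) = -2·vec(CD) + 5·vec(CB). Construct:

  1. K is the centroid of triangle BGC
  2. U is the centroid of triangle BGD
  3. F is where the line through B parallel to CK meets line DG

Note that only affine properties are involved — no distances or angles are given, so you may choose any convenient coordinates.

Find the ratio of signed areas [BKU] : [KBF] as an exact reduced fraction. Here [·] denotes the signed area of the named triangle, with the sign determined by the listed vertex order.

Choose coordinates C = (0, 0), D = (1, 0), B = (0, 1), G = (-2, 5).
1. K is the centroid of triangle BGC ⇒ K = (-2/3, 2)
2. U is the centroid of triangle BGD ⇒ U = (-1/3, 2)
3. F is where the line through B parallel to CK meets line DG ⇒ F = (-1/2, 5/2)
2·[BKU] = -1/3, 2·[KBF] = 1/2
[BKU]:[KBF] = -1/3:1/2 = -2/3

[BKU]:[KBF] = -2/3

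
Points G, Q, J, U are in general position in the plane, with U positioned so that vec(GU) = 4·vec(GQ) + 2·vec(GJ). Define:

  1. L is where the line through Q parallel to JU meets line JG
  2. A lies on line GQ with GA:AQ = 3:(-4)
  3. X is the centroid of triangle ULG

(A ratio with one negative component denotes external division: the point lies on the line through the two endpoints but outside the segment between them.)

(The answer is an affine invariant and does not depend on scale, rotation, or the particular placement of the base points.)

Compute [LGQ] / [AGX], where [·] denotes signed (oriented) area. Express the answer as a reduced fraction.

Work in coordinates with G = (0, 0), Q = (1, 0), J = (0, 1), U = (4, 2).
1. L is where the line through Q parallel to JU meets line JG ⇒ L = (0, -1/4)
2. A lies on line GQ with GA:AQ = 3:(-4) ⇒ A = (-3, 0)
3. X is the centroid of triangle ULG ⇒ X = (4/3, 7/12)
2·[LGQ] = -1/4, 2·[AGX] = 7/4
[LGQ]:[AGX] = -1/4:7/4 = -1/7

[LGQ]:[AGX] = -1/7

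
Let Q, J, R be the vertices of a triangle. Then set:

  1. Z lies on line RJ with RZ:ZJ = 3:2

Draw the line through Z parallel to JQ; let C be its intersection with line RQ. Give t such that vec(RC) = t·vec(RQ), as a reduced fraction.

t = 3/5

Set Q = (0, 0), J = (1, 0), R = (0, 1); any affine frame gives the same invariant.
1. Z lies on line RJ with RZ:ZJ = 3:2 ⇒ Z = (3/5, 2/5)
through Z parallel to JQ: direction (-1, 0); meets RQ at C = (0, 2/5)
C = R + t·(Q−R) with t = 3/5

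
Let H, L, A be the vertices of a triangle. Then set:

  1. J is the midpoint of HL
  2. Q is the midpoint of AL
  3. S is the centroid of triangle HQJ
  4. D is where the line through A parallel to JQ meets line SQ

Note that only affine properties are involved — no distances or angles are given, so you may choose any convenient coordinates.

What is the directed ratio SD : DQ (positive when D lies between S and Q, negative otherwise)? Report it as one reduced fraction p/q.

Assign H = (0, 0), L = (1, 0), A = (0, 1) — the answer is frame-independent, so this choice is without loss of generality.
1. J is the midpoint of HL ⇒ J = (1/2, 0)
2. Q is the midpoint of AL ⇒ Q = (1/2, 1/2)
3. S is the centroid of triangle HQJ ⇒ S = (1/3, 1/6)
4. D is where the line through A parallel to JQ meets line SQ ⇒ D = (0, -1/2)
D = S + t·(Q−S) with t = -2, so SD:DQ = t:(1−t) = -2:3

SD:DQ = -2/3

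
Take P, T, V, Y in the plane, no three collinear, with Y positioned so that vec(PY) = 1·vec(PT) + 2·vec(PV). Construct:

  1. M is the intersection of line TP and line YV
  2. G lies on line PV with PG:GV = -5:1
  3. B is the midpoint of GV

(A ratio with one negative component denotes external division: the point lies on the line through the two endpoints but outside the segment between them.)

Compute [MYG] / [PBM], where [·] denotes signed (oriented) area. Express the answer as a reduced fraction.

Choose coordinates P = (0, 0), T = (1, 0), V = (0, 1), Y = (1, 2).
1. M is the intersection of line TP and line YV ⇒ M = (-1, 0)
2. G lies on line PV with PG:GV = -5:1 ⇒ G = (0, 5/4)
3. B is the midpoint of GV ⇒ B = (0, 9/8)
2·[MYG] = 1/2, 2·[PBM] = 9/8
[MYG]:[PBM] = 1/2:9/8 = 4/9

[MYG]:[PBM] = 4/9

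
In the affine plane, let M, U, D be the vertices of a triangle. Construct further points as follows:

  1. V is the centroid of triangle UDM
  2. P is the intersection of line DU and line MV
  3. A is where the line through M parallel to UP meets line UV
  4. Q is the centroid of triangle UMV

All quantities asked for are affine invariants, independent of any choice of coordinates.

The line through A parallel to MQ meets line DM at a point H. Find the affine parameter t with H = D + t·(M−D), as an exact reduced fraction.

Set M = (0, 0), U = (1, 0), D = (0, 1); any affine frame gives the same invariant.
1. V is the centroid of triangle UDM ⇒ V = (1/3, 1/3)
2. P is the intersection of line DU and line MV ⇒ P = (1/2, 1/2)
3. A is where the line through M parallel to UP meets line UV ⇒ A = (-1, 1)
4. Q is the centroid of triangle UMV ⇒ Q = (4/9, 1/9)
through A parallel to MQ: direction (4/9, 1/9); meets DM at H = (0, 5/4)
H = D + t·(M−D) with t = -1/4

t = -1/4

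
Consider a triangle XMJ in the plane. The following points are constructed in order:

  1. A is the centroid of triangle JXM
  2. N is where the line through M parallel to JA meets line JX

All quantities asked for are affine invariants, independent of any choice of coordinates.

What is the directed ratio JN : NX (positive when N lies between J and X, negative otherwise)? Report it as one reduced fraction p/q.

Set X = (0, 0), M = (1, 0), J = (0, 1); any affine frame gives the same invariant.
1. A is the centroid of triangle JXM ⇒ A = (1/3, 1/3)
2. N is where the line through M parallel to JA meets line JX ⇒ N = (0, 2)
N = J + t·(X−J) with t = -1, so JN:NX = t:(1−t) = -1:2

JN:NX = -1/2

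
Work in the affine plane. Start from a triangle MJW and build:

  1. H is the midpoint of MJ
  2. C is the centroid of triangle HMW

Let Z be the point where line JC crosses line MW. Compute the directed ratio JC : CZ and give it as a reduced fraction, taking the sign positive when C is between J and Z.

Work in coordinates with M = (0, 0), J = (1, 0), W = (0, 1).
1. H is the midpoint of MJ ⇒ H = (1/2, 0)
2. C is the centroid of triangle HMW ⇒ C = (1/6, 1/3)
line JC meets MW at Z = (0, 2/5)
C = J + t·(Z−J) with t = 5/6, so JC:CZ = 5/6:1/6

JC:CZ = 5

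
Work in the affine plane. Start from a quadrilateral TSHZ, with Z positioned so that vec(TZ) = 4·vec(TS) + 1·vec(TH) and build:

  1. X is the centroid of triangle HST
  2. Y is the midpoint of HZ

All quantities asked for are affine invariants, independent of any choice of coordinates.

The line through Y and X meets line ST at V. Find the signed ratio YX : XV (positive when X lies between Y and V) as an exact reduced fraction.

YX:XV = 2

Set T = (0, 0), S = (1, 0), H = (0, 1), Z = (4, 1); any affine frame gives the same invariant.
1. X is the centroid of triangle HST ⇒ X = (1/3, 1/3)
2. Y is the midpoint of HZ ⇒ Y = (2, 1)
line YX meets ST at V = (-1/2, 0)
X = Y + t·(V−Y) with t = 2/3, so YX:XV = 2/3:1/3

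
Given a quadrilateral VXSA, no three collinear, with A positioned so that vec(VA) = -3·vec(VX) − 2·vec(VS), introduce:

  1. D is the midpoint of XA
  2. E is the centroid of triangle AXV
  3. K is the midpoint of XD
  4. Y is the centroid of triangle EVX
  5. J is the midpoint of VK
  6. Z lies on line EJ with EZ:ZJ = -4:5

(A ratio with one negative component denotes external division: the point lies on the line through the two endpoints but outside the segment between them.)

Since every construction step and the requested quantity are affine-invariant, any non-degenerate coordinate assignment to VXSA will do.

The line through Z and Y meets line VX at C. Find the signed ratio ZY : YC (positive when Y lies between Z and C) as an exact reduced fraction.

Set V = (0, 0), X = (1, 0), S = (0, 1), A = (-3, -2); any affine frame gives the same invariant.
1. D is the midpoint of XA ⇒ D = (-1, -1)
2. E is the centroid of triangle AXV ⇒ E = (-2/3, -2/3)
3. K is the midpoint of XD ⇒ K = (0, -1/2)
4. Y is the centroid of triangle EVX ⇒ Y = (1/9, -2/9)
5. J is the midpoint of VK ⇒ J = (0, -1/4)
6. Z lies on line EJ with EZ:ZJ = -4:5 ⇒ Z = (-10/3, -7/3)
line ZY meets VX at C = (9/19, 0)
Y = Z + t·(C−Z) with t = 19/21, so ZY:YC = 19/21:2/21

ZY:YC = 19/2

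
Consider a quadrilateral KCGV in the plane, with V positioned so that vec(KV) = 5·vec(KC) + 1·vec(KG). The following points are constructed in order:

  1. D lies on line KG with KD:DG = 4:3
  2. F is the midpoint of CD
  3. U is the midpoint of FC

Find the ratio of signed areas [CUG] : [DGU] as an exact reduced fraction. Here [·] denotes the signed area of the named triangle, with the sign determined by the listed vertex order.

[CUG]:[DGU] = 1/3

Assign K = (0, 0), C = (1, 0), G = (0, 1), V = (5, 1) — the answer is frame-independent, so this choice is without loss of generality.
1. D lies on line KG with KD:DG = 4:3 ⇒ D = (0, 4/7)
2. F is the midpoint of CD ⇒ F = (1/2, 2/7)
3. U is the midpoint of FC ⇒ U = (3/4, 1/7)
2·[CUG] = -3/28, 2·[DGU] = -9/28
[CUG]:[DGU] = -3/28:-9/28 = 1/3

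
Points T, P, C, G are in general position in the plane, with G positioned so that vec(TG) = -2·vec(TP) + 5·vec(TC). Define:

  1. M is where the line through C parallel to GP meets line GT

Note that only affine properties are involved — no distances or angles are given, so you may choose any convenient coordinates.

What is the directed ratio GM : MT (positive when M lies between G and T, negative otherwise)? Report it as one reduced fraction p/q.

GM:MT = 2/3

Assign T = (0, 0), P = (1, 0), C = (0, 1), G = (-2, 5) — the answer is frame-independent, so this choice is without loss of generality.
1. M is where the line through C parallel to GP meets line GT ⇒ M = (-6/5, 3)
M = G + t·(T−G) with t = 2/5, so GM:MT = t:(1−t) = 2/5:3/5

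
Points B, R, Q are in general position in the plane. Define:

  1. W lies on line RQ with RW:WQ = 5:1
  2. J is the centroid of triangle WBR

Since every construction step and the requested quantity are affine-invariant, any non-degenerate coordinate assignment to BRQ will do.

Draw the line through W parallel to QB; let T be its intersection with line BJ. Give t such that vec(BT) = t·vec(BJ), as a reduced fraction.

Set B = (0, 0), R = (1, 0), Q = (0, 1); any affine frame gives the same invariant.
1. W lies on line RQ with RW:WQ = 5:1 ⇒ W = (1/6, 5/6)
2. J is the centroid of triangle WBR ⇒ J = (7/18, 5/18)
through W parallel to QB: direction (0, -1); meets BJ at T = (1/6, 5/42)
T = B + t·(J−B) with t = 3/7

t = 3/7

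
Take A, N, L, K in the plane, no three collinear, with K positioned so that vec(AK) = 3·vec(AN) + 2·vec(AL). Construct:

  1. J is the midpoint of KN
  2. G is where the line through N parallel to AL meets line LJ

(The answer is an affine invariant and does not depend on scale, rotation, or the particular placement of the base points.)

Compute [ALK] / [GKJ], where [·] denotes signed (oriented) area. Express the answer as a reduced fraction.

Work in coordinates with A = (0, 0), N = (1, 0), L = (0, 1), K = (3, 2).
1. J is the midpoint of KN ⇒ J = (2, 1)
2. G is where the line through N parallel to AL meets line LJ ⇒ G = (1, 1)
2·[ALK] = -3, 2·[GKJ] = -1
[ALK]:[GKJ] = -3:-1 = 3

[ALK]:[GKJ] = 3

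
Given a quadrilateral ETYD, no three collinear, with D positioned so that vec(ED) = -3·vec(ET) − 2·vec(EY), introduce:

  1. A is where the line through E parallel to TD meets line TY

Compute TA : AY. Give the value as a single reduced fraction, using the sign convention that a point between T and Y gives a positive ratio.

Set E = (0, 0), T = (1, 0), Y = (0, 1), D = (-3, -2); any affine frame gives the same invariant.
1. A is where the line through E parallel to TD meets line TY ⇒ A = (2/3, 1/3)
A = T + t·(Y−T) with t = 1/3, so TA:AY = t:(1−t) = 1/3:2/3

TA:AY = 1/2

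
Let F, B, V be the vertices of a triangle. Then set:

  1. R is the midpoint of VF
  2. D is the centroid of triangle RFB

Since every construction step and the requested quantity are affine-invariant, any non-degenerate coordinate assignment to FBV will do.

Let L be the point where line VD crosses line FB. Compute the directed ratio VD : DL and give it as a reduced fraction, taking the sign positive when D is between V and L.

Set F = (0, 0), B = (1, 0), V = (0, 1); any affine frame gives the same invariant.
1. R is the midpoint of VF ⇒ R = (0, 1/2)
2. D is the centroid of triangle RFB ⇒ D = (1/3, 1/6)
line VD meets FB at L = (2/5, 0)
D = V + t·(L−V) with t = 5/6, so VD:DL = 5/6:1/6

VD:DL = 5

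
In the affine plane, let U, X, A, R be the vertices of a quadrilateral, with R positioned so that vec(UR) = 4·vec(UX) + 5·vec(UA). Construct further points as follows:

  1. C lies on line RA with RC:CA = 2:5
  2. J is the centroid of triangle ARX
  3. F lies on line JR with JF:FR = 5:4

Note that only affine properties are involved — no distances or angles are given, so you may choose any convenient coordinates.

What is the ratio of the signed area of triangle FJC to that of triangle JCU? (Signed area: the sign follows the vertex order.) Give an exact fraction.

[FJC]:[JCU] = -16/27

Set U = (0, 0), X = (1, 0), A = (0, 1), R = (4, 5); any affine frame gives the same invariant.
1. C lies on line RA with RC:CA = 2:5 ⇒ C = (20/7, 27/7)
2. J is the centroid of triangle ARX ⇒ J = (5/3, 2)
3. F lies on line JR with JF:FR = 5:4 ⇒ F = (80/27, 11/3)
2·[FJC] = -80/189, 2·[JCU] = 5/7
[FJC]:[JCU] = -80/189:5/7 = -16/27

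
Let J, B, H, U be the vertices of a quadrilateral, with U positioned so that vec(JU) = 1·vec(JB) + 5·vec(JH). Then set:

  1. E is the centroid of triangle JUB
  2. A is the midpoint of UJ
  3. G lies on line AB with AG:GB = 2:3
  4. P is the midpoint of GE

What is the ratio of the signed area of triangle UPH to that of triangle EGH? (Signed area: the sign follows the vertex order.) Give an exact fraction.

Assign J = (0, 0), B = (1, 0), H = (0, 1), U = (1, 5) — the answer is frame-independent, so this choice is without loss of generality.
1. E is the centroid of triangle JUB ⇒ E = (2/3, 5/3)
2. A is the midpoint of UJ ⇒ A = (1/2, 5/2)
3. G lies on line AB with AG:GB = 2:3 ⇒ G = (7/10, 3/2)
4. P is the midpoint of GE ⇒ P = (41/60, 19/12)
2·[UPH] = -43/20, 2·[EGH] = -2/15
[UPH]:[EGH] = -43/20:-2/15 = 129/8

[UPH]:[EGH] = 129/8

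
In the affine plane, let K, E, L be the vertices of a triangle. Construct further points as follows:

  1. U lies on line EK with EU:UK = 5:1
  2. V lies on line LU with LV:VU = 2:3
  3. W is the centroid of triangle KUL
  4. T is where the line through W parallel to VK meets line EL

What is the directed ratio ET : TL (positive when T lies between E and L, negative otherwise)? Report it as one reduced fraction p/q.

Work in coordinates with K = (0, 0), E = (1, 0), L = (0, 1).
1. U lies on line EK with EU:UK = 5:1 ⇒ U = (1/6, 0)
2. V lies on line LU with LV:VU = 2:3 ⇒ V = (1/15, 3/5)
3. W is the centroid of triangle KUL ⇒ W = (1/18, 1/3)
4. T is where the line through W parallel to VK meets line EL ⇒ T = (7/60, 53/60)
T = E + t·(L−E) with t = 53/60, so ET:TL = t:(1−t) = 53/60:7/60

ET:TL = 53/7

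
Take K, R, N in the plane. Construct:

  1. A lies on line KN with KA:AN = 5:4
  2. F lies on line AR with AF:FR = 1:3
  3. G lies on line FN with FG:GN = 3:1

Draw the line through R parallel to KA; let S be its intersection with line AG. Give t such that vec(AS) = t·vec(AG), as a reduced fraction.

t = 16

Work in coordinates with K = (0, 0), R = (1, 0), N = (0, 1).
1. A lies on line KN with KA:AN = 5:4 ⇒ A = (0, 5/9)
2. F lies on line AR with AF:FR = 1:3 ⇒ F = (1/4, 5/12)
3. G lies on line FN with FG:GN = 3:1 ⇒ G = (1/16, 41/48)
through R parallel to KA: direction (0, 5/9); meets AG at S = (1, 16/3)
S = A + t·(G−A) with t = 16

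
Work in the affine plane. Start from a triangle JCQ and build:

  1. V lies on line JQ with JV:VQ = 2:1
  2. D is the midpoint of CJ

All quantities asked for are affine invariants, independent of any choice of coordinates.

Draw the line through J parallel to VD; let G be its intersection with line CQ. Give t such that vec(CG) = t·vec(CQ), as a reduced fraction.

t = 4

Set J = (0, 0), C = (1, 0), Q = (0, 1); any affine frame gives the same invariant.
1. V lies on line JQ with JV:VQ = 2:1 ⇒ V = (0, 2/3)
2. D is the midpoint of CJ ⇒ D = (1/2, 0)
through J parallel to VD: direction (1/2, -2/3); meets CQ at G = (-3, 4)
G = C + t·(Q−C) with t = 4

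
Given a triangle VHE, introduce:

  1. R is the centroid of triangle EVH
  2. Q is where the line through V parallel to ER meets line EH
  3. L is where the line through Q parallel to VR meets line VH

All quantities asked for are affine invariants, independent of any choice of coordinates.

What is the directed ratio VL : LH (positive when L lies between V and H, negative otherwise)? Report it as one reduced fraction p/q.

Assign V = (0, 0), H = (1, 0), E = (0, 1) — the answer is frame-independent, so this choice is without loss of generality.
1. R is the centroid of triangle EVH ⇒ R = (1/3, 1/3)
2. Q is where the line through V parallel to ER meets line EH ⇒ Q = (-1, 2)
3. L is where the line through Q parallel to VR meets line VH ⇒ L = (-3, 0)
L = V + t·(H−V) with t = -3, so VL:LH = t:(1−t) = -3:4

VL:LH = -3/4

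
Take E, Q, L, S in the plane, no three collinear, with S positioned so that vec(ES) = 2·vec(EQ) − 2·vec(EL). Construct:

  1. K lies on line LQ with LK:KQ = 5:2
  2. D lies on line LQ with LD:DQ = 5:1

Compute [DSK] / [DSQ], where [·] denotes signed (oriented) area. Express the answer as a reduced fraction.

[DSK]:[DSQ] = -5/7

Choose coordinates E = (0, 0), Q = (1, 0), L = (0, 1), S = (2, -2).
1. K lies on line LQ with LK:KQ = 5:2 ⇒ K = (5/7, 2/7)
2. D lies on line LQ with LD:DQ = 5:1 ⇒ D = (5/6, 1/6)
2·[DSK] = -5/42, 2·[DSQ] = 1/6
[DSK]:[DSQ] = -5/42:1/6 = -5/7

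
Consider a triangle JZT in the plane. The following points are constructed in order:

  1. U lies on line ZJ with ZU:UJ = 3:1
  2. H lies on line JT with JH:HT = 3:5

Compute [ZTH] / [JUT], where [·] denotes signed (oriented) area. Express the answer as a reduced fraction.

[ZTH]:[JUT] = 5/2

Assign J = (0, 0), Z = (1, 0), T = (0, 1) — the answer is frame-independent, so this choice is without loss of generality.
1. U lies on line ZJ with ZU:UJ = 3:1 ⇒ U = (1/4, 0)
2. H lies on line JT with JH:HT = 3:5 ⇒ H = (0, 3/8)
2·[ZTH] = 5/8, 2·[JUT] = 1/4
[ZTH]:[JUT] = 5/8:1/4 = 5/2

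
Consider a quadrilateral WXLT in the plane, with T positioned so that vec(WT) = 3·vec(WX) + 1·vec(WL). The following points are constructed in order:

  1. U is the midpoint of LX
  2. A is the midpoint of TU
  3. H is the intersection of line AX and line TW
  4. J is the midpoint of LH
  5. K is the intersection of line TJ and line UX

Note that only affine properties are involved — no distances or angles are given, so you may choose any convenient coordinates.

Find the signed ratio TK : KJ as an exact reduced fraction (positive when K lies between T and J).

TK:KJ = -6

Assign W = (0, 0), X = (1, 0), L = (0, 1), T = (3, 1) — the answer is frame-independent, so this choice is without loss of generality.
1. U is the midpoint of LX ⇒ U = (1/2, 1/2)
2. A is the midpoint of TU ⇒ A = (7/4, 3/4)
3. H is the intersection of line AX and line TW ⇒ H = (3/2, 1/2)
4. J is the midpoint of LH ⇒ J = (3/4, 3/4)
5. K is the intersection of line TJ and line UX ⇒ K = (3/10, 7/10)
K = T + t·(J−T) with t = 6/5, so TK:KJ = t:(1−t) = 6/5:-1/5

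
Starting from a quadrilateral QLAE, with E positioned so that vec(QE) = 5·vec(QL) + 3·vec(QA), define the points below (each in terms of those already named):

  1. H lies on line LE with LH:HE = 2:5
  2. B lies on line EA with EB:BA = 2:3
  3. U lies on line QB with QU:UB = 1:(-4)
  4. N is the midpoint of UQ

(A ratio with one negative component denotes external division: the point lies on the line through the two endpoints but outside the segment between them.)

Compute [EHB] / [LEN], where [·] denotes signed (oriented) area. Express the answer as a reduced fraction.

Work in coordinates with Q = (0, 0), L = (1, 0), A = (0, 1), E = (5, 3).
1. H lies on line LE with LH:HE = 2:5 ⇒ H = (15/7, 6/7)
2. B lies on line EA with EB:BA = 2:3 ⇒ B = (3, 11/5)
3. U lies on line QB with QU:UB = 1:(-4) ⇒ U = (-1, -11/15)
4. N is the midpoint of UQ ⇒ N = (-1/2, -11/30)
2·[EHB] = -2, 2·[LEN] = 91/30
[EHB]:[LEN] = -2:91/30 = -60/91

[EHB]:[LEN] = -60/91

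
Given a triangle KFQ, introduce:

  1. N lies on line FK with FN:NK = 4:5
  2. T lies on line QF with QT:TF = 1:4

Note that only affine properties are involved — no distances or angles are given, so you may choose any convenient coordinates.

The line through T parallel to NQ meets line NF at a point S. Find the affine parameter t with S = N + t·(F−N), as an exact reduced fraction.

Set K = (0, 0), F = (1, 0), Q = (0, 1); any affine frame gives the same invariant.
1. N lies on line FK with FN:NK = 4:5 ⇒ N = (5/9, 0)
2. T lies on line QF with QT:TF = 1:4 ⇒ T = (1/5, 4/5)
through T parallel to NQ: direction (-5/9, 1); meets NF at S = (29/45, 0)
S = N + t·(F−N) with t = 1/5

t = 1/5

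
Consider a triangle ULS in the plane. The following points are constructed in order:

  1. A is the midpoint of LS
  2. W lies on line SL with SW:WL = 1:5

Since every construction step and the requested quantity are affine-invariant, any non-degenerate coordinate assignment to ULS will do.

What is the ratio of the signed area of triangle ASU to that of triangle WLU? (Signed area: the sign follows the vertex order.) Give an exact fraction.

[ASU]:[WLU] = -3/5

Assign U = (0, 0), L = (1, 0), S = (0, 1) — the answer is frame-independent, so this choice is without loss of generality.
1. A is the midpoint of LS ⇒ A = (1/2, 1/2)
2. W lies on line SL with SW:WL = 1:5 ⇒ W = (1/6, 5/6)
2·[ASU] = 1/2, 2·[WLU] = -5/6
[ASU]:[WLU] = 1/2:-5/6 = -3/5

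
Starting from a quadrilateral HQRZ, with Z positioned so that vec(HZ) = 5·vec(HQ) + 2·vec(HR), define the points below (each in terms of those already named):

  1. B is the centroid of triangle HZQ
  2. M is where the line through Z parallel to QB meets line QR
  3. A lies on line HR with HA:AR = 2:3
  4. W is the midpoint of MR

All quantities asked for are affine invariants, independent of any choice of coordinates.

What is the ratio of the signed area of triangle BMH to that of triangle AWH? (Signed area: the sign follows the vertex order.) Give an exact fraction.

[BMH]:[AWH] = 130/21

Assign H = (0, 0), Q = (1, 0), R = (0, 1), Z = (5, 2) — the answer is frame-independent, so this choice is without loss of generality.
1. B is the centroid of triangle HZQ ⇒ B = (2, 2/3)
2. M is where the line through Z parallel to QB meets line QR ⇒ M = (7/5, -2/5)
3. A lies on line HR with HA:AR = 2:3 ⇒ A = (0, 2/5)
4. W is the midpoint of MR ⇒ W = (7/10, 3/10)
2·[BMH] = -26/15, 2·[AWH] = -7/25
[BMH]:[AWH] = -26/15:-7/25 = 130/21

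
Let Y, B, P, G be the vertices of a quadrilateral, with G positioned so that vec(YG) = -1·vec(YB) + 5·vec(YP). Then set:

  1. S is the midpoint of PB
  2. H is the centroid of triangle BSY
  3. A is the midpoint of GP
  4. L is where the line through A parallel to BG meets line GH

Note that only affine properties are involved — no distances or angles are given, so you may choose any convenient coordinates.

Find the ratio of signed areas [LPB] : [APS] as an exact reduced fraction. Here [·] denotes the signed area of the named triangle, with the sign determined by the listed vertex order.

[LPB]:[APS] = 12/13

Choose coordinates Y = (0, 0), B = (1, 0), P = (0, 1), G = (-1, 5).
1. S is the midpoint of PB ⇒ S = (1/2, 1/2)
2. H is the centroid of triangle BSY ⇒ H = (1/2, 1/6)
3. A is the midpoint of GP ⇒ A = (-1/2, 3)
4. L is where the line through A parallel to BG meets line GH ⇒ L = (1/26, 43/26)
2·[LPB] = 9/13, 2·[APS] = 3/4
[LPB]:[APS] = 9/13:3/4 = 12/13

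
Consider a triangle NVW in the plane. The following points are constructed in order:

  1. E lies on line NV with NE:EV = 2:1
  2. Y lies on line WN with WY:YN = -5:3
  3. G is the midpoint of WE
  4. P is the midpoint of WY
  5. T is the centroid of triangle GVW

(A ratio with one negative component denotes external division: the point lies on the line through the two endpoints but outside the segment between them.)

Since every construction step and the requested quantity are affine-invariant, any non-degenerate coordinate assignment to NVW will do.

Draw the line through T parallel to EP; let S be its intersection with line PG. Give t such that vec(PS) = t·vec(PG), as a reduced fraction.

Work in coordinates with N = (0, 0), V = (1, 0), W = (0, 1).
1. E lies on line NV with NE:EV = 2:1 ⇒ E = (2/3, 0)
2. Y lies on line WN with WY:YN = -5:3 ⇒ Y = (0, -3/2)
3. G is the midpoint of WE ⇒ G = (1/3, 1/2)
4. P is the midpoint of WY ⇒ P = (0, -1/4)
5. T is the centroid of triangle GVW ⇒ T = (4/9, 1/2)
through T parallel to EP: direction (-2/3, -1/4); meets PG at S = (14/45, 9/20)
S = P + t·(G−P) with t = 14/15

t = 14/15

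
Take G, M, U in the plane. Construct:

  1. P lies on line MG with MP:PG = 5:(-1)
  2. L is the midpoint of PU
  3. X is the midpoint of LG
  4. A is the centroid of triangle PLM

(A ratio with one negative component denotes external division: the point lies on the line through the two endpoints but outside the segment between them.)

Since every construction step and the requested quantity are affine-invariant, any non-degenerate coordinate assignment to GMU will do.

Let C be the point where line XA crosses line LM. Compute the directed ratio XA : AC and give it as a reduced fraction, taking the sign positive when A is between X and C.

Work in coordinates with G = (0, 0), M = (1, 0), U = (0, 1).
1. P lies on line MG with MP:PG = 5:(-1) ⇒ P = (-1/4, 0)
2. L is the midpoint of PU ⇒ L = (-1/8, 1/2)
3. X is the midpoint of LG ⇒ X = (-1/16, 1/4)
4. A is the centroid of triangle PLM ⇒ A = (5/24, 1/6)
line XA meets LM at C = (25/16, -1/4)
A = X + t·(C−X) with t = 1/6, so XA:AC = 1/6:5/6

XA:AC = 1/5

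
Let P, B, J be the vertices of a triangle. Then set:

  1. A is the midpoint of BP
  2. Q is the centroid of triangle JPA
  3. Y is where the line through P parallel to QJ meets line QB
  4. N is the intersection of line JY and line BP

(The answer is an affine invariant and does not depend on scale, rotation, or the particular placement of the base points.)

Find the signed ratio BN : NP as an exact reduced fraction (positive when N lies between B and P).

BN:NP = -6

Assign P = (0, 0), B = (1, 0), J = (0, 1) — the answer is frame-independent, so this choice is without loss of generality.
1. A is the midpoint of BP ⇒ A = (1/2, 0)
2. Q is the centroid of triangle JPA ⇒ Q = (1/6, 1/3)
3. Y is where the line through P parallel to QJ meets line QB ⇒ Y = (-1/9, 4/9)
4. N is the intersection of line JY and line BP ⇒ N = (-1/5, 0)
N = B + t·(P−B) with t = 6/5, so BN:NP = t:(1−t) = 6/5:-1/5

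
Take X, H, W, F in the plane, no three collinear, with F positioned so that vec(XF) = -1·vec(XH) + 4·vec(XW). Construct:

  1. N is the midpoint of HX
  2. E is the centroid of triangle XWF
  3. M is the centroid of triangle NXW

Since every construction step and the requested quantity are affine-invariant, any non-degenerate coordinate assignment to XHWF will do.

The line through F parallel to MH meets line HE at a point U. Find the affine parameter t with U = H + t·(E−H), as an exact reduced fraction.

Work in coordinates with X = (0, 0), H = (1, 0), W = (0, 1), F = (-1, 4).
1. N is the midpoint of HX ⇒ N = (1/2, 0)
2. E is the centroid of triangle XWF ⇒ E = (-1/3, 5/3)
3. M is the centroid of triangle NXW ⇒ M = (1/6, 1/3)
through F parallel to MH: direction (5/6, -1/3); meets HE at U = (-47/17, 80/17)
U = H + t·(E−H) with t = 48/17

t = 48/17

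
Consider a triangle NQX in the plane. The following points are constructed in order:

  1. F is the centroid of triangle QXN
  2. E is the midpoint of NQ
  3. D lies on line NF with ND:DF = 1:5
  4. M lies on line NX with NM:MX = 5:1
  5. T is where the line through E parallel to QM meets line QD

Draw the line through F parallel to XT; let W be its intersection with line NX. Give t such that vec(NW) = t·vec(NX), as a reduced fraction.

t = 226/219

Assign N = (0, 0), Q = (1, 0), X = (0, 1) — the answer is frame-independent, so this choice is without loss of generality.
1. F is the centroid of triangle QXN ⇒ F = (1/3, 1/3)
2. E is the midpoint of NQ ⇒ E = (1/2, 0)
3. D lies on line NF with ND:DF = 1:5 ⇒ D = (1/18, 1/18)
4. M lies on line NX with NM:MX = 5:1 ⇒ M = (0, 5/6)
5. T is where the line through E parallel to QM meets line QD ⇒ T = (73/158, 5/158)
through F parallel to XT: direction (73/158, -153/158); meets NX at W = (0, 226/219)
W = N + t·(X−N) with t = 226/219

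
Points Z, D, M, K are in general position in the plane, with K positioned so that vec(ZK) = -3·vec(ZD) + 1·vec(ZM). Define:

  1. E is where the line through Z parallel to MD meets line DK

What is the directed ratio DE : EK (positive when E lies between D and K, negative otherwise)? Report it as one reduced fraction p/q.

Choose coordinates Z = (0, 0), D = (1, 0), M = (0, 1), K = (-3, 1).
1. E is where the line through Z parallel to MD meets line DK ⇒ E = (-1/3, 1/3)
E = D + t·(K−D) with t = 1/3, so DE:EK = t:(1−t) = 1/3:2/3

DE:EK = 1/2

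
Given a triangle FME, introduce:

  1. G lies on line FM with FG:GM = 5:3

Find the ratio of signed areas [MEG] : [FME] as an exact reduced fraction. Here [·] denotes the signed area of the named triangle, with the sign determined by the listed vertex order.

[MEG]:[FME] = 3/8

Choose coordinates F = (0, 0), M = (1, 0), E = (0, 1).
1. G lies on line FM with FG:GM = 5:3 ⇒ G = (5/8, 0)
2·[MEG] = 3/8, 2·[FME] = 1
[MEG]:[FME] = 3/8:1 = 3/8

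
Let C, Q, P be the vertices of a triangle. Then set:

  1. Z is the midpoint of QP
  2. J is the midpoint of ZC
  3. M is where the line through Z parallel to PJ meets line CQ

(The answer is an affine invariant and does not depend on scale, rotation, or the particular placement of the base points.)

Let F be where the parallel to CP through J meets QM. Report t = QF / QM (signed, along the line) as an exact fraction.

Set C = (0, 0), Q = (1, 0), P = (0, 1); any affine frame gives the same invariant.
1. Z is the midpoint of QP ⇒ Z = (1/2, 1/2)
2. J is the midpoint of ZC ⇒ J = (1/4, 1/4)
3. M is where the line through Z parallel to PJ meets line CQ ⇒ M = (2/3, 0)
through J parallel to CP: direction (0, 1); meets QM at F = (1/4, 0)
F = Q + t·(M−Q) with t = 9/4

t = 9/4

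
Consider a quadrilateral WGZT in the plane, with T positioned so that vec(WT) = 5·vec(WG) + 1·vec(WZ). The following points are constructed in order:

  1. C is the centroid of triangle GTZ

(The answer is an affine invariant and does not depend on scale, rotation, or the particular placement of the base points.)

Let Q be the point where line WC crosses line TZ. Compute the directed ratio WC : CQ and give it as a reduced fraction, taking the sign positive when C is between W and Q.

Assign W = (0, 0), G = (1, 0), Z = (0, 1), T = (5, 1) — the answer is frame-independent, so this choice is without loss of generality.
1. C is the centroid of triangle GTZ ⇒ C = (2, 2/3)
line WC meets TZ at Q = (3, 1)
C = W + t·(Q−W) with t = 2/3, so WC:CQ = 2/3:1/3

WC:CQ = 2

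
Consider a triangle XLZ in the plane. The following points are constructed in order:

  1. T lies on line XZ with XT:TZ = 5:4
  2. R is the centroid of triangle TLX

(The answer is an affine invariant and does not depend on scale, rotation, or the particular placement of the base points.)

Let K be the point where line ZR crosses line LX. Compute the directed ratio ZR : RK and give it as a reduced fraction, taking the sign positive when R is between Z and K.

Choose coordinates X = (0, 0), L = (1, 0), Z = (0, 1).
1. T lies on line XZ with XT:TZ = 5:4 ⇒ T = (0, 5/9)
2. R is the centroid of triangle TLX ⇒ R = (1/3, 5/27)
line ZR meets LX at K = (9/22, 0)
R = Z + t·(K−Z) with t = 22/27, so ZR:RK = 22/27:5/27

ZR:RK = 22/5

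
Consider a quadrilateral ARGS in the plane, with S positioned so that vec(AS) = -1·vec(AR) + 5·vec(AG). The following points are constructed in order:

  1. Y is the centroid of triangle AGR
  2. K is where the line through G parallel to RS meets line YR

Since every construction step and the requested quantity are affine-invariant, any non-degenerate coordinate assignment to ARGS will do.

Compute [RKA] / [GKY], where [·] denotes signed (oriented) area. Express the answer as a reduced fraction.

[RKA]:[GKY] = 9

Set A = (0, 0), R = (1, 0), G = (0, 1), S = (-1, 5); any affine frame gives the same invariant.
1. Y is the centroid of triangle AGR ⇒ Y = (1/3, 1/3)
2. K is where the line through G parallel to RS meets line YR ⇒ K = (1/4, 3/8)
2·[RKA] = 3/8, 2·[GKY] = 1/24
[RKA]:[GKY] = 3/8:1/24 = 9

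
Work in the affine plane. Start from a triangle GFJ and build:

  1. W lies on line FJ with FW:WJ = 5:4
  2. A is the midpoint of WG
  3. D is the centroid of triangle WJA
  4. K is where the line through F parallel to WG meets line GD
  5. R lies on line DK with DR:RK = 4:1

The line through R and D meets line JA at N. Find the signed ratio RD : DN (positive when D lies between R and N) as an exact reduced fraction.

RD:DN = -76/5

Assign G = (0, 0), F = (1, 0), J = (0, 1) — the answer is frame-independent, so this choice is without loss of generality.
1. W lies on line FJ with FW:WJ = 5:4 ⇒ W = (4/9, 5/9)
2. A is the midpoint of WG ⇒ A = (2/9, 5/18)
3. D is the centroid of triangle WJA ⇒ D = (2/9, 11/18)
4. K is where the line through F parallel to WG meets line GD ⇒ K = (-5/6, -55/24)
5. R lies on line DK with DR:RK = 4:1 ⇒ R = (-28/45, -77/45)
line RD meets JA at N = (1/6, 11/24)
D = R + t·(N−R) with t = 76/71, so RD:DN = 76/71:-5/71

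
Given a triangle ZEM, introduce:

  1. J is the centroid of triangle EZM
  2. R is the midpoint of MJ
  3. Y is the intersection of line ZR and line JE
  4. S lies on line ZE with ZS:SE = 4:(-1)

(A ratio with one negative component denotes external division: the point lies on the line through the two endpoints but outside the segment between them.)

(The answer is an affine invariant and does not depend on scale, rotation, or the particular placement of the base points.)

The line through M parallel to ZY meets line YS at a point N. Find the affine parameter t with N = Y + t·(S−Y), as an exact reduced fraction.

t = -3/16

Choose coordinates Z = (0, 0), E = (1, 0), M = (0, 1).
1. J is the centroid of triangle EZM ⇒ J = (1/3, 1/3)
2. R is the midpoint of MJ ⇒ R = (1/6, 2/3)
3. Y is the intersection of line ZR and line JE ⇒ Y = (1/9, 4/9)
4. S lies on line ZE with ZS:SE = 4:(-1) ⇒ S = (4/3, 0)
through M parallel to ZY: direction (1/9, 4/9); meets YS at N = (-17/144, 19/36)
N = Y + t·(S−Y) with t = -3/16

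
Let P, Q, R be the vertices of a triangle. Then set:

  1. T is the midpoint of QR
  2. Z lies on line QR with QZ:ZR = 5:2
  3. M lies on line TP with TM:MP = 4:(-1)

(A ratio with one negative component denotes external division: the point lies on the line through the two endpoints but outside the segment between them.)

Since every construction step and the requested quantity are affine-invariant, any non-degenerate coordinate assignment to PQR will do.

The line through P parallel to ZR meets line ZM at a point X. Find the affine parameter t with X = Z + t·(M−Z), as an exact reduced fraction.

t = 3/4

Work in coordinates with P = (0, 0), Q = (1, 0), R = (0, 1).
1. T is the midpoint of QR ⇒ T = (1/2, 1/2)
2. Z lies on line QR with QZ:ZR = 5:2 ⇒ Z = (2/7, 5/7)
3. M lies on line TP with TM:MP = 4:(-1) ⇒ M = (-1/6, -1/6)
through P parallel to ZR: direction (-2/7, 2/7); meets ZM at X = (-3/56, 3/56)
X = Z + t·(M−Z) with t = 3/4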